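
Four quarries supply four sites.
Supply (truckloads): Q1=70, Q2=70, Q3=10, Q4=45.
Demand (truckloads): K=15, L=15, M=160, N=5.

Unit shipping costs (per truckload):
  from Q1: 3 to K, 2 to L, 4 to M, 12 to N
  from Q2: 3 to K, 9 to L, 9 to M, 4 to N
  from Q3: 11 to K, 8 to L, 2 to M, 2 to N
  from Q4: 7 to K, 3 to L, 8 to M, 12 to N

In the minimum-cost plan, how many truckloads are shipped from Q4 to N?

0

The minimum-cost plan:
  Q1->M: 70 × 4 = 280
  Q2->K: 15 × 3 = 45
  Q2->M: 50 × 9 = 450
  Q2->N: 5 × 4 = 20
  Q3->M: 10 × 2 = 20
  Q4->L: 15 × 3 = 45
  Q4->M: 30 × 8 = 240
Total cost = 1100.
The route Q4→N is not used.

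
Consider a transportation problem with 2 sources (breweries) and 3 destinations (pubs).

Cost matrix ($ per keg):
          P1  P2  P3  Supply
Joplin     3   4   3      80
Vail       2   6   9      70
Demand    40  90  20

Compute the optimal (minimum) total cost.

560

One minimum-cost allocation:
  Joplin->P2: 60 × $4 = $240
  Joplin->P3: 20 × $3 = $60
  Vail->P1: 40 × $2 = $80
  Vail->P2: 30 × $6 = $180
Total = 240 + 60 + 80 + 180 = $560.
(Supply check: Joplin ships 80; Vail ships 70.)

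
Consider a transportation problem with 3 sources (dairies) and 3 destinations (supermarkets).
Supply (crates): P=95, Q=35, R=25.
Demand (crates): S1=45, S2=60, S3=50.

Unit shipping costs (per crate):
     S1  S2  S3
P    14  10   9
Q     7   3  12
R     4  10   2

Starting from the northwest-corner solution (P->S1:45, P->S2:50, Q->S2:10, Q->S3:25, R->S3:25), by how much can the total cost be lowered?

Current plan cost = 45·14 + 50·10 + 10·3 + 25·12 + 25·2 = 1510.
Optimal plan:
  P->S2: 45 × 10 = 450
  P->S3: 50 × 9 = 450
  Q->S1: 20 × 7 = 140
  Q->S2: 15 × 3 = 45
  R->S1: 25 × 4 = 100
Optimal cost = 1185.
Saving = 1510 − 1185 = 325.

325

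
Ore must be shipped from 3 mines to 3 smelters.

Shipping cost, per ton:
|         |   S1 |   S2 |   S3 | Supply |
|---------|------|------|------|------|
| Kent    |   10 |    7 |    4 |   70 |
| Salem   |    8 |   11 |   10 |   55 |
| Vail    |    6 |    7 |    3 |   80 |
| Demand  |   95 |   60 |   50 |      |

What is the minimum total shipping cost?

1260

Optimal allocation:
  Kent to S2: 60 × 7 = 420
  Kent to S3: 10 × 4 = 40
  Salem to S1: 55 × 8 = 440
  Vail to S1: 40 × 6 = 240
  Vail to S3: 40 × 3 = 120
Total = 420 + 40 + 440 + 240 + 120 = 1260.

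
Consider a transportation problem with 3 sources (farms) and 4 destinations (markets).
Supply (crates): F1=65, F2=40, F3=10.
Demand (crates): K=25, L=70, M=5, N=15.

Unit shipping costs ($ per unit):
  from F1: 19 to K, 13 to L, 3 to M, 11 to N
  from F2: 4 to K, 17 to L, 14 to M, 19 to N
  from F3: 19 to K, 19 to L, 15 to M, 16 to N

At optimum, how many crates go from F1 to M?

5

The minimum-cost plan:
  F1->L: 55 × $13 = $715
  F1->M: 5 × $3 = $15
  F1->N: 5 × $11 = $55
  F2->K: 25 × $4 = $100
  F2->L: 15 × $17 = $255
  F3->N: 10 × $16 = $160
Total cost = $1300.
So F1→M carries 5 crates.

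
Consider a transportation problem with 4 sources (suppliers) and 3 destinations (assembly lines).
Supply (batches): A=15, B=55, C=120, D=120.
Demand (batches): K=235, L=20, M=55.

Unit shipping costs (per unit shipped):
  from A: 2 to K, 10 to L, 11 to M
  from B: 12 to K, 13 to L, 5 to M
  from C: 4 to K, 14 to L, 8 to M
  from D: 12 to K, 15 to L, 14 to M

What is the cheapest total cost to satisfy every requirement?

An optimal shipping plan:
  A to K: 15 × 2 = 30
  B to M: 55 × 5 = 275
  C to K: 120 × 4 = 480
  D to K: 100 × 12 = 1200
  D to L: 20 × 15 = 300
Total = 30 + 275 + 480 + 1200 + 300 = 2285.

2285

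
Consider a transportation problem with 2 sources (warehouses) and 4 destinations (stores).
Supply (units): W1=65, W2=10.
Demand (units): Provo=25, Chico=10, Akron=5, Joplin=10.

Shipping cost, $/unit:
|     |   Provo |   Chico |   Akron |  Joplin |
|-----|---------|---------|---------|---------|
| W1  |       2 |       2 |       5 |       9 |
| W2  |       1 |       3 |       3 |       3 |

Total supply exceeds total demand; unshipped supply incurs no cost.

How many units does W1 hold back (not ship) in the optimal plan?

An optimal plan:
  W1–Provo: 25 × $2 = $50
  W1–Chico: 10 × $2 = $20
  W1–Akron: 5 × $5 = $25
  W2–Joplin: 10 × $3 = $30
Total cost = $125.
W1 ships 40 of its 65, leaving 25.

25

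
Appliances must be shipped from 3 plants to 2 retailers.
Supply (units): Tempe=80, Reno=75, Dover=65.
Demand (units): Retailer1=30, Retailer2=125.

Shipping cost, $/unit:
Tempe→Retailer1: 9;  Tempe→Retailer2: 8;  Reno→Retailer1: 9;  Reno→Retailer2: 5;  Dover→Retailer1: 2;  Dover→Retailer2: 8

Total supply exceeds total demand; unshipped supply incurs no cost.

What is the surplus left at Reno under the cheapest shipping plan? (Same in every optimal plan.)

0

An optimal plan:
  Tempe->Retailer2: 50 × $8 = $400
  Reno->Retailer2: 75 × $5 = $375
  Dover->Retailer1: 30 × $2 = $60
Total cost = $835.
Reno ships 75 of its 75, leaving 0.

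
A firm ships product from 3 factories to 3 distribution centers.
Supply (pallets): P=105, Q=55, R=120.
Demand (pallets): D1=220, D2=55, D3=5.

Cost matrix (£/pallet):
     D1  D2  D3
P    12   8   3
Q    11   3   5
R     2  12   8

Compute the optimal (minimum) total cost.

An optimal shipping plan:
  P–D1: 100 × £12 = £1200
  P–D3: 5 × £3 = £15
  Q–D2: 55 × £3 = £165
  R–D1: 120 × £2 = £240
Total = 1200 + 15 + 165 + 240 = £1620.
(Supply check: P ships 105; Q ships 55; R ships 120.)

1620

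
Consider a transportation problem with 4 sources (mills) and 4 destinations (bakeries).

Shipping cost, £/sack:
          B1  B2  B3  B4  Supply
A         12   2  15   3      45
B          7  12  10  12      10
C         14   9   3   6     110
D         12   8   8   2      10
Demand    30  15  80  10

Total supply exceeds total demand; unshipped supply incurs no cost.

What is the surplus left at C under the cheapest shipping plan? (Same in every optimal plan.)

An optimal plan:
  A to B1: 20 × £12 = £240
  A to B2: 15 × £2 = £30
  B to B1: 10 × £7 = £70
  C to B3: 80 × £3 = £240
  D to B4: 10 × £2 = £20
Total cost = £600.
C ships 80 of its 110, leaving 30.

30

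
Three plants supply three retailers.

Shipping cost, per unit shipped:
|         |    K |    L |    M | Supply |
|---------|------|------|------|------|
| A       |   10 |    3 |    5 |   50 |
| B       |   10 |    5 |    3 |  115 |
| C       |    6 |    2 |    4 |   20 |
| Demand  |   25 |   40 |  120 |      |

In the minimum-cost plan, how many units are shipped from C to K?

20

Optimal shipments:
  A->K: 5 × 10 = 50
  A->L: 40 × 3 = 120
  A->M: 5 × 5 = 25
  B->M: 115 × 3 = 345
  C->K: 20 × 6 = 120
Total cost = 660.
So C→K carries 20 units.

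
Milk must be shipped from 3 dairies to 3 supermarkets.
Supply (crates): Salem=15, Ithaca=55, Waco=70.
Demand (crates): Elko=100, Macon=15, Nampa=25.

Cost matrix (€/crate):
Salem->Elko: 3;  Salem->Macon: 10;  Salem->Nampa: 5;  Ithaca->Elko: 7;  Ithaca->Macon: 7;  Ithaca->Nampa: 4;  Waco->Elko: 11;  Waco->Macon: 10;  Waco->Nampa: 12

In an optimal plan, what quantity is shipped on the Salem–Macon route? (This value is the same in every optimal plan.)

0

Optimal shipments:
  Salem–Elko: 15 crates
  Ithaca–Elko: 30 crates
  Ithaca–Nampa: 25 crates
  Waco–Elko: 55 crates
  Waco–Macon: 15 crates
Total cost = €1110.
The route Salem→Macon is not used.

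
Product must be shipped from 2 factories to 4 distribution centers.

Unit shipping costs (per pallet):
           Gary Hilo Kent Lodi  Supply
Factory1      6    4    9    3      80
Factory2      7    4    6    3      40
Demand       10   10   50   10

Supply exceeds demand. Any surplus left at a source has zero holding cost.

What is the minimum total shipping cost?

A cheapest plan:
  Factory1 to Gary: 10 × 6 = 60
  Factory1 to Hilo: 10 × 4 = 40
  Factory1 to Kent: 10 × 9 = 90
  Factory1 to Lodi: 10 × 3 = 30
  Factory2 to Kent: 40 × 6 = 240
Total = 60 + 40 + 90 + 30 + 240 = 460.

460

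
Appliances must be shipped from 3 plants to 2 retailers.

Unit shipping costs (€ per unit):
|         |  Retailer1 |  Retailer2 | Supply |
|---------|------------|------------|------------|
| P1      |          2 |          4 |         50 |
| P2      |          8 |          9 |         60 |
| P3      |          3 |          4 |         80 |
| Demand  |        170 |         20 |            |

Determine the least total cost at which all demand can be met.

840

One minimum-cost allocation:
  P1->Retailer1: 50 × €2 = €100
  P2->Retailer1: 60 × €8 = €480
  P3->Retailer1: 60 × €3 = €180
  P3->Retailer2: 20 × €4 = €80
Total = 100 + 480 + 180 + 80 = €840.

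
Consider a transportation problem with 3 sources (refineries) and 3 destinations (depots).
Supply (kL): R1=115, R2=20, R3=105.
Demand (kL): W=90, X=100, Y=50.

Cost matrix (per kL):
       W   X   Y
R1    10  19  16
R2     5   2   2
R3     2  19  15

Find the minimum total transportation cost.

2525

A cheapest plan:
  R1 to X: 80 × 19 = 1520
  R1 to Y: 35 × 16 = 560
  R2 to X: 20 × 2 = 40
  R3 to W: 90 × 2 = 180
  R3 to Y: 15 × 15 = 225
Total = 1520 + 560 + 40 + 180 + 225 = 2525.
(Supply check: R1 ships 115; R2 ships 20; R3 ships 105.)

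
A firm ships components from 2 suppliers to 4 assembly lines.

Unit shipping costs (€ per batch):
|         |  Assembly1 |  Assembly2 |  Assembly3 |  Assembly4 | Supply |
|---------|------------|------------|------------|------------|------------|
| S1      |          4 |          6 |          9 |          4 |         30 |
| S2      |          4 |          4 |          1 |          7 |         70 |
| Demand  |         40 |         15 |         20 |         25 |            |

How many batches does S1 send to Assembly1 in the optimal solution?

5

The minimum-cost plan:
  S1–Assembly1: 5 × €4 = €20
  S1–Assembly4: 25 × €4 = €100
  S2–Assembly1: 35 × €4 = €140
  S2–Assembly2: 15 × €4 = €60
  S2–Assembly3: 20 × €1 = €20
Total cost = €340.
So S1→Assembly1 carries 5 batches.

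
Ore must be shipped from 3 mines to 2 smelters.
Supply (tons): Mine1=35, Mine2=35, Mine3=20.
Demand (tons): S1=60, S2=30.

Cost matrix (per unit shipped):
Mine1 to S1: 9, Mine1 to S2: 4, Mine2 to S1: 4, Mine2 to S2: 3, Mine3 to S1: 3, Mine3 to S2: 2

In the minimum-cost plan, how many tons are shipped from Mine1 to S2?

30

The minimum-cost plan:
  Mine1 to S1: 5 × 9 = 45
  Mine1 to S2: 30 × 4 = 120
  Mine2 to S1: 35 × 4 = 140
  Mine3 to S1: 20 × 3 = 60
Total cost = 365.
So Mine1→S2 carries 30 tons.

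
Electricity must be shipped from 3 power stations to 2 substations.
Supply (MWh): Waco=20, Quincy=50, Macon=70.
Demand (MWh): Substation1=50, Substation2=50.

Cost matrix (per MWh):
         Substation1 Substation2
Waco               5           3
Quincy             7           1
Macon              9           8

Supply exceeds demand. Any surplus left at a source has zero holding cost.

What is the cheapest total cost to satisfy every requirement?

A cheapest plan:
  Waco to Substation1: 20 × 5 = 100
  Quincy to Substation2: 50 × 1 = 50
  Macon to Substation1: 30 × 9 = 270
Total = 100 + 50 + 270 = 420.

420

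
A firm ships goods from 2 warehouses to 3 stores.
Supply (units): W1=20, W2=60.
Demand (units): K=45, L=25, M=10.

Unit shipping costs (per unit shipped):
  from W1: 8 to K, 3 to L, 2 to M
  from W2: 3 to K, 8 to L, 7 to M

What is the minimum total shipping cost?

A cheapest plan:
  W1–L: 20 × 3 = 60
  W2–K: 45 × 3 = 135
  W2–L: 5 × 8 = 40
  W2–M: 10 × 7 = 70
Total = 60 + 135 + 40 + 70 = 305.

305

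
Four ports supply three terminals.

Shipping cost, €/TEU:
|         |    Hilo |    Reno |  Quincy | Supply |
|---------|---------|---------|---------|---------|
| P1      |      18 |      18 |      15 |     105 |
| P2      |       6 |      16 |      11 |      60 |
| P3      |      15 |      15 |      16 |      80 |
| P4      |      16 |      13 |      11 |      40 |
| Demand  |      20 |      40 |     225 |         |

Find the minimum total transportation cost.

3815

A cheapest plan:
  P1→Quincy: 105 × €15 = €1575
  P2→Hilo: 20 × €6 = €120
  P2→Quincy: 40 × €11 = €440
  P3→Reno: 40 × €15 = €600
  P3→Quincy: 40 × €16 = €640
  P4→Quincy: 40 × €11 = €440
Total = 1575 + 120 + 440 + 600 + 640 + 440 = €3815.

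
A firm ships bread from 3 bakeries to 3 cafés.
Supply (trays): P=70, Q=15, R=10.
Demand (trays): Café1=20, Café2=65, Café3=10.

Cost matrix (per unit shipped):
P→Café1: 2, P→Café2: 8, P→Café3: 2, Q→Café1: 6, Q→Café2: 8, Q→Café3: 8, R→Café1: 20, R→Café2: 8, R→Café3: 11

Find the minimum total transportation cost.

580

A cheapest plan:
  P->Café1: 20 trays
  P->Café2: 40 trays
  P->Café3: 10 trays
  Q->Café2: 15 trays
  R->Café2: 10 trays
Total cost = 580.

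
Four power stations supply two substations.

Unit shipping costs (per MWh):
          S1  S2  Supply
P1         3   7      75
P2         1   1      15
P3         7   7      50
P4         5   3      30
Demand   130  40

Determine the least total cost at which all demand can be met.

680

One minimum-cost allocation:
  P1->S1: 75 × 3 = 225
  P2->S1: 15 × 1 = 15
  P3->S1: 40 × 7 = 280
  P3->S2: 10 × 7 = 70
  P4->S2: 30 × 3 = 90
Total = 225 + 15 + 280 + 70 + 90 = 680.
(Supply check: P1 ships 75; P2 ships 15; P3 ships 50; P4 ships 30.)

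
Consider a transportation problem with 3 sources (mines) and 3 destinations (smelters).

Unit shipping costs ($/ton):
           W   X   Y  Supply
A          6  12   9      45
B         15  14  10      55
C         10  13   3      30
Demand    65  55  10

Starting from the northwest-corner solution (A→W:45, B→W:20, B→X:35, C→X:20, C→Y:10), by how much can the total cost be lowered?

Current plan cost = 45·6 + 20·15 + 35·14 + 20·13 + 10·3 = $1350.
Optimal plan:
  A–W: 45 tons
  B–X: 55 tons
  C–W: 20 tons
  C–Y: 10 tons
Optimal cost = $1270.
Saving = 1350 − 1270 = $80.

80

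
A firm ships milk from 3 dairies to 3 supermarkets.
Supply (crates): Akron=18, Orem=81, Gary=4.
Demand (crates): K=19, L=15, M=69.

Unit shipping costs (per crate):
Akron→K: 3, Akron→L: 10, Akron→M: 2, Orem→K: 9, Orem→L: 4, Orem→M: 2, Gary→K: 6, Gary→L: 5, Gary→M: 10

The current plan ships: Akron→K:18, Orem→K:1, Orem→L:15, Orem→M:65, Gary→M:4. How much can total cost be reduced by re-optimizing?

32

Current plan cost = 18·3 + 1·9 + 15·4 + 65·2 + 4·10 = 293.
Optimal plan:
  Akron->K: 18 × 3 = 54
  Orem->L: 12 × 4 = 48
  Orem->M: 69 × 2 = 138
  Gary->K: 1 × 6 = 6
  Gary->L: 3 × 5 = 15
Optimal cost = 261.
Saving = 293 − 261 = 32.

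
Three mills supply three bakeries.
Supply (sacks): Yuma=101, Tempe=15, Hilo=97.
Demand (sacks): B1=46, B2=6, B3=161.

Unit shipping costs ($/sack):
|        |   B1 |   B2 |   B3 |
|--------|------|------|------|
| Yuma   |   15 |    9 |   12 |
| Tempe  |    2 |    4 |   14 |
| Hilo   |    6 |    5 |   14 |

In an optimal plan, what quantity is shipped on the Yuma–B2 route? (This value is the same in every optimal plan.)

Optimal shipments:
  Yuma–B3: 101 × $12 = $1212
  Tempe–B1: 15 × $2 = $30
  Hilo–B1: 31 × $6 = $186
  Hilo–B2: 6 × $5 = $30
  Hilo–B3: 60 × $14 = $840
Total cost = $2298.
The route Yuma→B2 is not used.

0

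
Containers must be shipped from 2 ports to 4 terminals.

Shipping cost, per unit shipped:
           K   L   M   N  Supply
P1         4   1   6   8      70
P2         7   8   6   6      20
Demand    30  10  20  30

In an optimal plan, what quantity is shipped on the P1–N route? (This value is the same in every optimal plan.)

Optimal shipments:
  P1→K: 30 TEU
  P1→L: 10 TEU
  P1→M: 20 TEU
  P1→N: 10 TEU
  P2→N: 20 TEU
Total cost = 450.
So P1→N carries 10 TEU.

10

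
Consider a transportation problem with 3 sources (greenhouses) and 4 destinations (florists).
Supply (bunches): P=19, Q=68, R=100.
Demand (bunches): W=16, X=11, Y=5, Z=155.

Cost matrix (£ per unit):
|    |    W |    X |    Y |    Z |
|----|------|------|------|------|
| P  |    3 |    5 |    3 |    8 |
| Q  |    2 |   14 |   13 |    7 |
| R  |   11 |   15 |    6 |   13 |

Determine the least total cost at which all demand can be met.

A cheapest plan:
  P–X: 11 × £5 = £55
  P–Z: 8 × £8 = £64
  Q–W: 16 × £2 = £32
  Q–Z: 52 × £7 = £364
  R–Y: 5 × £6 = £30
  R–Z: 95 × £13 = £1235
Total = 55 + 64 + 32 + 364 + 30 + 1235 = £1780.

1780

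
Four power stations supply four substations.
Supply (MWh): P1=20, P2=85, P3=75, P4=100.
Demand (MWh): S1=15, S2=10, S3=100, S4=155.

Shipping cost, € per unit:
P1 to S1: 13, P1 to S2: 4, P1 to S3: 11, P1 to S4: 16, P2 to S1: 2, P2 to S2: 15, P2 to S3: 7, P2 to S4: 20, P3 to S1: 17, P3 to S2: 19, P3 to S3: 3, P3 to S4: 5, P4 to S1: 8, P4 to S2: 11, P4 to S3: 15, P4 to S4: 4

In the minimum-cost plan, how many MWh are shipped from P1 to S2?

Solving gives:
  P1->S2: 10 × €4 = €40
  P1->S3: 10 × €11 = €110
  P2->S1: 15 × €2 = €30
  P2->S3: 70 × €7 = €490
  P3->S3: 20 × €3 = €60
  P3->S4: 55 × €5 = €275
  P4->S4: 100 × €4 = €400
Total cost = €1405.
So P1→S2 carries 10 MWh.

10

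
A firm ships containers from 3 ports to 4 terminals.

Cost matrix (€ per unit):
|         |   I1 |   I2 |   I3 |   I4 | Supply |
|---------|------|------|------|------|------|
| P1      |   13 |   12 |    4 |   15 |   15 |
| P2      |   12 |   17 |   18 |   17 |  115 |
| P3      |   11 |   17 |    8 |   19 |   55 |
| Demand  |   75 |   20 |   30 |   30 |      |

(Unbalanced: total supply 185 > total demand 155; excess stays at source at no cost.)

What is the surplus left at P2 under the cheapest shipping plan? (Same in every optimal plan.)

Minimum-cost shipments:
  P1->I2: 15 × €12 = €180
  P2->I1: 50 × €12 = €600
  P2->I2: 5 × €17 = €85
  P2->I4: 30 × €17 = €510
  P3->I1: 25 × €11 = €275
  P3->I3: 30 × €8 = €240
Total cost = €1890.
P2 ships 85 of its 115, leaving 30.

30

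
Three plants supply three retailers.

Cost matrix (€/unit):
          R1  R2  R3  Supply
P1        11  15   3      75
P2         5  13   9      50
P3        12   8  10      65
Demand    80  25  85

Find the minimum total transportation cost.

1135

An optimal shipping plan:
  P1->R3: 75 × €3 = €225
  P2->R1: 50 × €5 = €250
  P3->R1: 30 × €12 = €360
  P3->R2: 25 × €8 = €200
  P3->R3: 10 × €10 = €100
Total = 225 + 250 + 360 + 200 + 100 = €1135.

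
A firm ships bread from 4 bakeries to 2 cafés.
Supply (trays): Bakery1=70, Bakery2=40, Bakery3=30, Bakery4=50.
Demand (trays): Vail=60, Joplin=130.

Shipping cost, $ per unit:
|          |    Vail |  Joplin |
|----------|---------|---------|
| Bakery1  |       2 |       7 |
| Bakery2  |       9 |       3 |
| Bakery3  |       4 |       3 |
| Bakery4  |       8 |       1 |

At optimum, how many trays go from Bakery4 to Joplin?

50

Optimal shipments:
  Bakery1 to Vail: 60 × $2 = $120
  Bakery1 to Joplin: 10 × $7 = $70
  Bakery2 to Joplin: 40 × $3 = $120
  Bakery3 to Joplin: 30 × $3 = $90
  Bakery4 to Joplin: 50 × $1 = $50
Total cost = $450.
So Bakery4→Joplin carries 50 trays.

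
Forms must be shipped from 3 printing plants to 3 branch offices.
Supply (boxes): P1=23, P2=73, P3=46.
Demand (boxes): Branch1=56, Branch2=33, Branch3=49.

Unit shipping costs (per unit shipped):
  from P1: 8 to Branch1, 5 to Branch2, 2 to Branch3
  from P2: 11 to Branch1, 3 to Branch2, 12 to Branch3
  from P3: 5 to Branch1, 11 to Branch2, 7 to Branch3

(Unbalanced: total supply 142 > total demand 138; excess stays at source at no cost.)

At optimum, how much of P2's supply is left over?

4

Minimum-cost shipments:
  P1→Branch3: 23 boxes
  P2→Branch1: 10 boxes
  P2→Branch2: 33 boxes
  P2→Branch3: 26 boxes
  P3→Branch1: 46 boxes
Total cost = 797.
P2 ships 69 of its 73, leaving 4.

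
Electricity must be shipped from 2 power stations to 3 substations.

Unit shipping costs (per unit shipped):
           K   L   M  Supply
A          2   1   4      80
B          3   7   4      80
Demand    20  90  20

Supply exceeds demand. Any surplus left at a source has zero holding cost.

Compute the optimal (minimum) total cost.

A cheapest plan:
  A–L: 80 × 1 = 80
  B–K: 20 × 3 = 60
  B–L: 10 × 7 = 70
  B–M: 20 × 4 = 80
Total = 80 + 60 + 70 + 80 = 290.
(Supply check: A ships 80; B ships 50.)

290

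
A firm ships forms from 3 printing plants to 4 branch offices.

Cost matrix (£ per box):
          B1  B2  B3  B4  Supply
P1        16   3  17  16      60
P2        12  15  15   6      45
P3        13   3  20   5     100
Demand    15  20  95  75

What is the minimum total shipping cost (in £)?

2155

A cheapest plan:
  P1→B2: 10 × £3 = £30
  P1→B3: 50 × £17 = £850
  P2→B3: 45 × £15 = £675
  P3→B1: 15 × £13 = £195
  P3→B2: 10 × £3 = £30
  P3→B4: 75 × £5 = £375
Total = 30 + 850 + 675 + 195 + 30 + 375 = £2155.
(Supply check: P1 ships 60; P2 ships 45; P3 ships 100.)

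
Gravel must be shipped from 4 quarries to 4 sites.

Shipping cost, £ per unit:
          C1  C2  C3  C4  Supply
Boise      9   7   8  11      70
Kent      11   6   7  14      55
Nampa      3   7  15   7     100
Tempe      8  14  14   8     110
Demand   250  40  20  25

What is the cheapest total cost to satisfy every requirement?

Optimal allocation:
  Boise->C1: 65 truckloads
  Boise->C2: 5 truckloads
  Kent->C2: 35 truckloads
  Kent->C3: 20 truckloads
  Nampa->C1: 100 truckloads
  Tempe->C1: 85 truckloads
  Tempe->C4: 25 truckloads
Total cost = £2150.

2150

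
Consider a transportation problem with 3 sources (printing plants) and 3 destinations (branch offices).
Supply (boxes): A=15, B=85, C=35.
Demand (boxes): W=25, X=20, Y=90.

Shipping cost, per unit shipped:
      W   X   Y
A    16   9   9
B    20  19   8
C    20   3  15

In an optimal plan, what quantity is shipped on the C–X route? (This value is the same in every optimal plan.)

Optimal shipments:
  A to W: 10 × 16 = 160
  A to Y: 5 × 9 = 45
  B to Y: 85 × 8 = 680
  C to W: 15 × 20 = 300
  C to X: 20 × 3 = 60
Total cost = 1245.
So C→X carries 20 boxes.

20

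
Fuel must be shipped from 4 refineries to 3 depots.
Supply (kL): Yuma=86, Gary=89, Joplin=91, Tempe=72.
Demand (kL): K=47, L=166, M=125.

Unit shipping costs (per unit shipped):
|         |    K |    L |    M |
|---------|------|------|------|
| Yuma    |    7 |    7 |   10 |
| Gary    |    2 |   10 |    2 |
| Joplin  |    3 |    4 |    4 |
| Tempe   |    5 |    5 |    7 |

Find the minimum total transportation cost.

One minimum-cost allocation:
  Yuma->L: 86 × 7 = 602
  Gary->M: 89 × 2 = 178
  Joplin->K: 47 × 3 = 141
  Joplin->L: 8 × 4 = 32
  Joplin->M: 36 × 4 = 144
  Tempe->L: 72 × 5 = 360
Total = 602 + 178 + 141 + 32 + 144 + 360 = 1457.

1457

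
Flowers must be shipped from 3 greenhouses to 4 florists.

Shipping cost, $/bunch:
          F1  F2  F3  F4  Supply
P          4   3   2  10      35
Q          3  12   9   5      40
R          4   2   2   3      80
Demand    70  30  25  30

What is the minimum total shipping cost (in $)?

One minimum-cost allocation:
  P to F1: 10 × $4 = $40
  P to F3: 25 × $2 = $50
  Q to F1: 40 × $3 = $120
  R to F1: 20 × $4 = $80
  R to F2: 30 × $2 = $60
  R to F4: 30 × $3 = $90
Total = 40 + 50 + 120 + 80 + 60 + 90 = $440.
(Supply check: P ships 35; Q ships 40; R ships 80.)

440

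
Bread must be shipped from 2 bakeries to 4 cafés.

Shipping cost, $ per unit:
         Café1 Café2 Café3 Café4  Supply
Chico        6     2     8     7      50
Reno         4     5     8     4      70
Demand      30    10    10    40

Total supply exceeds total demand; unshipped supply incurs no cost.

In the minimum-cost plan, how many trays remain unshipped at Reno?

An optimal plan:
  Chico–Café2: 10 trays
  Chico–Café3: 10 trays
  Reno–Café1: 30 trays
  Reno–Café4: 40 trays
Total cost = $380.
Reno ships 70 of its 70, leaving 0.

0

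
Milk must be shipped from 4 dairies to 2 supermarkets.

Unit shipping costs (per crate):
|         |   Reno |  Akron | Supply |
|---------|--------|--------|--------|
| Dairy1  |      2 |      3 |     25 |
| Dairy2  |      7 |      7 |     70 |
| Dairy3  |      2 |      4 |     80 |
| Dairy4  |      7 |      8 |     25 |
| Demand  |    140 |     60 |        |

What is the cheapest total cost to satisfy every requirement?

One minimum-cost allocation:
  Dairy1 to Reno: 25 × 2 = 50
  Dairy2 to Reno: 10 × 7 = 70
  Dairy2 to Akron: 60 × 7 = 420
  Dairy3 to Reno: 80 × 2 = 160
  Dairy4 to Reno: 25 × 7 = 175
Total = 50 + 70 + 420 + 160 + 175 = 875.
(Supply check: Dairy1 ships 25; Dairy2 ships 70; Dairy3 ships 80; Dairy4 ships 25.)

875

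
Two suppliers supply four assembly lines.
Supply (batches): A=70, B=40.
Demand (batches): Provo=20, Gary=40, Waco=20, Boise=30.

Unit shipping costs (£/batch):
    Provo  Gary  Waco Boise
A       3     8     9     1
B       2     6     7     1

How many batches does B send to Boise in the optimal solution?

0

Optimal shipments:
  A->Provo: 20 × £3 = £60
  A->Gary: 20 × £8 = £160
  A->Boise: 30 × £1 = £30
  B->Gary: 20 × £6 = £120
  B->Waco: 20 × £7 = £140
Total cost = £510.
The route B→Boise is not used.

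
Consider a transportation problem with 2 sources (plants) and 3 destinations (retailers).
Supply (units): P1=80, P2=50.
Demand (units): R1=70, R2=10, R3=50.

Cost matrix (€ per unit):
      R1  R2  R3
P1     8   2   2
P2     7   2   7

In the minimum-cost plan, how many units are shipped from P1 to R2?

The minimum-cost plan:
  P1–R1: 20 × €8 = €160
  P1–R2: 10 × €2 = €20
  P1–R3: 50 × €2 = €100
  P2–R1: 50 × €7 = €350
Total cost = €630.
So P1→R2 carries 10 units.

10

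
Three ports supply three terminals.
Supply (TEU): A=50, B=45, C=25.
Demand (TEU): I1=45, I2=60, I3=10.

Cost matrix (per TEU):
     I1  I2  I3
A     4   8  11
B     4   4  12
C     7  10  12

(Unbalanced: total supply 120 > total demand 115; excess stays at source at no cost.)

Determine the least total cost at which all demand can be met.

620

Optimal allocation:
  A->I1: 45 × 4 = 180
  A->I2: 5 × 8 = 40
  B->I2: 45 × 4 = 180
  C->I2: 10 × 10 = 100
  C->I3: 10 × 12 = 120
Total = 180 + 40 + 180 + 100 + 120 = 620.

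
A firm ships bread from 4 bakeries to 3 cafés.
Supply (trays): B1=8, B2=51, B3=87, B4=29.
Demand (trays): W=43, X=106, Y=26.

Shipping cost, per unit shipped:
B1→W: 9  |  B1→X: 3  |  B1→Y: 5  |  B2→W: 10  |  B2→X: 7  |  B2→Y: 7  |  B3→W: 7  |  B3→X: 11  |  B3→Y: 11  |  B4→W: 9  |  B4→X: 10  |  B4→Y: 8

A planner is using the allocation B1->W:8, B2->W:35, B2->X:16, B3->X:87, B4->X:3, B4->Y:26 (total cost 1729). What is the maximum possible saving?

325

Current plan cost = 8·9 + 35·10 + 16·7 + 87·11 + 3·10 + 26·8 = 1729.
Optimal plan:
  B1 to X: 8 × 3 = 24
  B2 to X: 51 × 7 = 357
  B3 to W: 43 × 7 = 301
  B3 to X: 44 × 11 = 484
  B4 to X: 3 × 10 = 30
  B4 to Y: 26 × 8 = 208
Optimal cost = 1404.
Saving = 1729 − 1404 = 325.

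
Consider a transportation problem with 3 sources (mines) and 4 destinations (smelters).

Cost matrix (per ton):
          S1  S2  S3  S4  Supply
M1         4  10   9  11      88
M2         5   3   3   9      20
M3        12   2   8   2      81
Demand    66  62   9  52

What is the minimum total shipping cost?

An optimal shipping plan:
  M1->S1: 66 × 4 = 264
  M1->S2: 13 × 10 = 130
  M1->S3: 9 × 9 = 81
  M2->S2: 20 × 3 = 60
  M3->S2: 29 × 2 = 58
  M3->S4: 52 × 2 = 104
Total = 264 + 130 + 81 + 60 + 58 + 104 = 697.

697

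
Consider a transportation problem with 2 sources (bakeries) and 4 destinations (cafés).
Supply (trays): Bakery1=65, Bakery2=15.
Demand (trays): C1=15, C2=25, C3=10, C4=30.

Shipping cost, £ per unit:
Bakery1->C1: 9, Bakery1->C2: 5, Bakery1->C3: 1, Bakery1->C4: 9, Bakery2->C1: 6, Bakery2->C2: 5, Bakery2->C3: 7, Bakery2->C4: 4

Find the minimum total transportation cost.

465

Optimal allocation:
  Bakery1–C1: 15 trays
  Bakery1–C2: 25 trays
  Bakery1–C3: 10 trays
  Bakery1–C4: 15 trays
  Bakery2–C4: 15 trays
Total cost = £465.
(Supply check: Bakery1 ships 65; Bakery2 ships 15.)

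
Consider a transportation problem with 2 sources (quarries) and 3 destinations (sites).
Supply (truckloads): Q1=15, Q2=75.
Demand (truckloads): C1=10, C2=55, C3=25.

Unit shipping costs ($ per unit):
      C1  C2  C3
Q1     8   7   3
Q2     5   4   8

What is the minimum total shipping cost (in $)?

395

A cheapest plan:
  Q1 to C3: 15 × $3 = $45
  Q2 to C1: 10 × $5 = $50
  Q2 to C2: 55 × $4 = $220
  Q2 to C3: 10 × $8 = $80
Total = 45 + 50 + 220 + 80 = $395.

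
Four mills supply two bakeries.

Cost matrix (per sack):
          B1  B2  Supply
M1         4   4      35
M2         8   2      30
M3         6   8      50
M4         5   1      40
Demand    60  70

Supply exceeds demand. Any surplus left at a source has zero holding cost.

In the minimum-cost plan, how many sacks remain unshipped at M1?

An optimal plan:
  M1–B1: 35 × 4 = 140
  M2–B2: 30 × 2 = 60
  M3–B1: 25 × 6 = 150
  M4–B2: 40 × 1 = 40
Total cost = 390.
M1 ships 35 of its 35, leaving 0.

0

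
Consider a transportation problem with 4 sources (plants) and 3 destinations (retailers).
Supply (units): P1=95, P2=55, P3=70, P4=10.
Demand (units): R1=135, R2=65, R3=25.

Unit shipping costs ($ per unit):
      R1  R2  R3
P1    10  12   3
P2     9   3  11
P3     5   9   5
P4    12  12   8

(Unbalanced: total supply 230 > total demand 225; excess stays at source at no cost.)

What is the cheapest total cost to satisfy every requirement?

1360

Optimal allocation:
  P1→R1: 65 × $10 = $650
  P1→R2: 5 × $12 = $60
  P1→R3: 25 × $3 = $75
  P2→R2: 55 × $3 = $165
  P3→R1: 70 × $5 = $350
  P4→R2: 5 × $12 = $60
Total = 650 + 60 + 75 + 165 + 350 + 60 = $1360.
(Supply check: P1 ships 95; P2 ships 55; P3 ships 70; P4 ships 5.)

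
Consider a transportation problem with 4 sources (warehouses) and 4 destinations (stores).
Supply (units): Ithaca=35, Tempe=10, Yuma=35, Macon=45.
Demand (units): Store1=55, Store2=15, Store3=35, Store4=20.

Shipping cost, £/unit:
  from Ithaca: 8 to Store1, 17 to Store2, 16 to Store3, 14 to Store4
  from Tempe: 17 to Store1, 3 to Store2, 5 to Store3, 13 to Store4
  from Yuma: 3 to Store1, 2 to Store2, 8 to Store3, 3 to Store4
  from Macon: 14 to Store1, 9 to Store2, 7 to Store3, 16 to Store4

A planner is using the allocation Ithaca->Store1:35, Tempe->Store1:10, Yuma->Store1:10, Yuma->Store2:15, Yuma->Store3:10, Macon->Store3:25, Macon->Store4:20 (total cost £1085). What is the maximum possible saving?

310

Current plan cost = 35·8 + 10·17 + 10·3 + 15·2 + 10·8 + 25·7 + 20·16 = £1085.
Optimal plan:
  Ithaca to Store1: 35 × £8 = £280
  Tempe to Store2: 10 × £3 = £30
  Yuma to Store1: 15 × £3 = £45
  Yuma to Store4: 20 × £3 = £60
  Macon to Store1: 5 × £14 = £70
  Macon to Store2: 5 × £9 = £45
  Macon to Store3: 35 × £7 = £245
Optimal cost = £775.
Saving = 1085 − 775 = £310.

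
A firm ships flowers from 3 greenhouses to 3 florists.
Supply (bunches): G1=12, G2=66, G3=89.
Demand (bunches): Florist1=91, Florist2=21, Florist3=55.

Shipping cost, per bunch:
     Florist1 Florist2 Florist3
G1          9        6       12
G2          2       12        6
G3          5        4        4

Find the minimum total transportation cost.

585

One minimum-cost allocation:
  G1->Florist2: 12 × 6 = 72
  G2->Florist1: 66 × 2 = 132
  G3->Florist1: 25 × 5 = 125
  G3->Florist2: 9 × 4 = 36
  G3->Florist3: 55 × 4 = 220
Total = 72 + 132 + 125 + 36 + 220 = 585.
(Supply check: G1 ships 12; G2 ships 66; G3 ships 89.)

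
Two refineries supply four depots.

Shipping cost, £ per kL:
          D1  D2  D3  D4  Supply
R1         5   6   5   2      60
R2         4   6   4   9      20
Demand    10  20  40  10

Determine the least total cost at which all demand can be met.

One minimum-cost allocation:
  R1→D1: 10 × £5 = £50
  R1→D2: 20 × £6 = £120
  R1→D3: 20 × £5 = £100
  R1→D4: 10 × £2 = £20
  R2→D3: 20 × £4 = £80
Total = 50 + 120 + 100 + 20 + 80 = £370.

370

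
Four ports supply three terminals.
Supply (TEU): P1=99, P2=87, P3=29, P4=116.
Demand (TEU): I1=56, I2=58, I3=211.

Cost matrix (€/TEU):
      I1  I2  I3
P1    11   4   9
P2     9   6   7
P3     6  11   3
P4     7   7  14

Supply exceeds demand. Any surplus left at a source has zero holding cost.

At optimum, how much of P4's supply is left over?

6

An optimal plan:
  P1->I2: 4 × €4 = €16
  P1->I3: 95 × €9 = €855
  P2->I3: 87 × €7 = €609
  P3->I3: 29 × €3 = €87
  P4->I1: 56 × €7 = €392
  P4->I2: 54 × €7 = €378
Total cost = €2337.
P4 ships 110 of its 116, leaving 6.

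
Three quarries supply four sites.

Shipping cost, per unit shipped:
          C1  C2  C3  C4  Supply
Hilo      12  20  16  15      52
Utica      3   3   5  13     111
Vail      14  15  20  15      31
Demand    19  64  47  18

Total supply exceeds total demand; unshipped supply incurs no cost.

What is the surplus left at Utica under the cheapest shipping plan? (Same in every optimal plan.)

Minimum-cost shipments:
  Hilo to C1: 19 × 12 = 228
  Utica to C2: 64 × 3 = 192
  Utica to C3: 47 × 5 = 235
  Vail to C4: 18 × 15 = 270
Total cost = 925.
Utica ships 111 of its 111, leaving 0.

0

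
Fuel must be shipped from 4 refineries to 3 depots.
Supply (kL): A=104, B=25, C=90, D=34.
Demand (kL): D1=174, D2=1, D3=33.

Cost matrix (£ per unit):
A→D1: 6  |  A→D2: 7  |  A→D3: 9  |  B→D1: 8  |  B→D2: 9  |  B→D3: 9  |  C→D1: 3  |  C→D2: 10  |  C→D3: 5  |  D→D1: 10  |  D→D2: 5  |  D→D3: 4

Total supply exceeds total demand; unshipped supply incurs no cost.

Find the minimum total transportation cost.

Optimal allocation:
  A to D1: 84 × £6 = £504
  C to D1: 90 × £3 = £270
  D to D2: 1 × £5 = £5
  D to D3: 33 × £4 = £132
Total = 504 + 270 + 5 + 132 = £911.

911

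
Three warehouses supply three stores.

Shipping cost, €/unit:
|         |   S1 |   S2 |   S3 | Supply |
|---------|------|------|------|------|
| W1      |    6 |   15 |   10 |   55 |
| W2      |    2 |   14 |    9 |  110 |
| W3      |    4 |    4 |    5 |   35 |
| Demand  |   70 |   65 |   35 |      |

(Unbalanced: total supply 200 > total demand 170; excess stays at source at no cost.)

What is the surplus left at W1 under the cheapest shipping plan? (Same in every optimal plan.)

Minimum-cost shipments:
  W1→S2: 25 units
  W2→S1: 70 units
  W2→S2: 5 units
  W2→S3: 35 units
  W3→S2: 35 units
Total cost = €1040.
W1 ships 25 of its 55, leaving 30.

30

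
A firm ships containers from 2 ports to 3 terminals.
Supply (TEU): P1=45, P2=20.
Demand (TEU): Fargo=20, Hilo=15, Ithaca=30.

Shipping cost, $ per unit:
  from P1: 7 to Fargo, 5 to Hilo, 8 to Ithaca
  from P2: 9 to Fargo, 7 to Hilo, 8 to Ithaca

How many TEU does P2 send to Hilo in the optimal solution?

The minimum-cost plan:
  P1→Fargo: 20 × $7 = $140
  P1→Hilo: 15 × $5 = $75
  P1→Ithaca: 10 × $8 = $80
  P2→Ithaca: 20 × $8 = $160
Total cost = $455.
The route P2→Hilo is not used.

0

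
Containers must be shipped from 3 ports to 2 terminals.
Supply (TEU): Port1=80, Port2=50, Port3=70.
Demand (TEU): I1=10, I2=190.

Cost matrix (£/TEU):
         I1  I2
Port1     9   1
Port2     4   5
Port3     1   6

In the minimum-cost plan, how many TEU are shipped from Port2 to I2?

Optimal shipments:
  Port1->I2: 80 × £1 = £80
  Port2->I2: 50 × £5 = £250
  Port3->I1: 10 × £1 = £10
  Port3->I2: 60 × £6 = £360
Total cost = £700.
So Port2→I2 carries 50 TEU.

50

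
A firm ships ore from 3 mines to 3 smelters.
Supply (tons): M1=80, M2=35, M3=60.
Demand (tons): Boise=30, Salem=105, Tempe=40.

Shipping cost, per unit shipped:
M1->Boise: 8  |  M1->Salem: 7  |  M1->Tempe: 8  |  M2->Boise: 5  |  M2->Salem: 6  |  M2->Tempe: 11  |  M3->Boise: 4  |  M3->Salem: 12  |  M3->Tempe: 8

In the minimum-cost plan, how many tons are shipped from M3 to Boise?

Solving gives:
  M1->Salem: 70 × 7 = 490
  M1->Tempe: 10 × 8 = 80
  M2->Salem: 35 × 6 = 210
  M3->Boise: 30 × 4 = 120
  M3->Tempe: 30 × 8 = 240
Total cost = 1140.
So M3→Boise carries 30 tons.

30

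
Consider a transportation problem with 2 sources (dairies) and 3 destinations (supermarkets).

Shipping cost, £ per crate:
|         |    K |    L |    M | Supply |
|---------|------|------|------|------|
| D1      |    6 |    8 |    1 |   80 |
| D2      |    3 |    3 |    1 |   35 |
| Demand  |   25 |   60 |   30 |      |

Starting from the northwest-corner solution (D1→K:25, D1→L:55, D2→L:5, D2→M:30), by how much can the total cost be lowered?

150

Current plan cost = 25·6 + 55·8 + 5·3 + 30·1 = £635.
Optimal plan:
  D1–K: 25 × £6 = £150
  D1–L: 25 × £8 = £200
  D1–M: 30 × £1 = £30
  D2–L: 35 × £3 = £105
Optimal cost = £485.
Saving = 635 − 485 = £150.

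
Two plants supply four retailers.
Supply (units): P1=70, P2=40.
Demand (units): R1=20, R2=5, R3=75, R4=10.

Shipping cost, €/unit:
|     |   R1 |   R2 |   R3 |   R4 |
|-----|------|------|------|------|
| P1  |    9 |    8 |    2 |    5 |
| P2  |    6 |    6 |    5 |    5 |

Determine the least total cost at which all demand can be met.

365

An optimal shipping plan:
  P1→R3: 70 × €2 = €140
  P2→R1: 20 × €6 = €120
  P2→R2: 5 × €6 = €30
  P2→R3: 5 × €5 = €25
  P2→R4: 10 × €5 = €50
Total = 140 + 120 + 30 + 25 + 50 = €365.
(Supply check: P1 ships 70; P2 ships 40.)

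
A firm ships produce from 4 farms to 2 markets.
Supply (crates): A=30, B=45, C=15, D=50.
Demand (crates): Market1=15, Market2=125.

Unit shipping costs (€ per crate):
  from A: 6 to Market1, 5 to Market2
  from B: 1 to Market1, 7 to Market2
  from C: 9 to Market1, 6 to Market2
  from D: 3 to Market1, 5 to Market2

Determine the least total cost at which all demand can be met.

One minimum-cost allocation:
  A–Market2: 30 × €5 = €150
  B–Market1: 15 × €1 = €15
  B–Market2: 30 × €7 = €210
  C–Market2: 15 × €6 = €90
  D–Market2: 50 × €5 = €250
Total = 150 + 15 + 210 + 90 + 250 = €715.

715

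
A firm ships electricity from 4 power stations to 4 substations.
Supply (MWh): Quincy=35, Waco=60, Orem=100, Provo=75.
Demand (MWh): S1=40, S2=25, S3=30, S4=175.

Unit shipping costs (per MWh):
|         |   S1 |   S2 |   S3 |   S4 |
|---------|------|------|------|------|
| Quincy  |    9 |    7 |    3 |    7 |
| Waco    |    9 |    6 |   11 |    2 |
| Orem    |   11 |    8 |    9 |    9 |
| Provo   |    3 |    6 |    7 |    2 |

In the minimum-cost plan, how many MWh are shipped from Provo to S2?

Solving gives:
  Quincy to S3: 30 MWh
  Quincy to S4: 5 MWh
  Waco to S4: 60 MWh
  Orem to S2: 25 MWh
  Orem to S4: 75 MWh
  Provo to S1: 40 MWh
  Provo to S4: 35 MWh
Total cost = 1310.
The route Provo→S2 is not used.

0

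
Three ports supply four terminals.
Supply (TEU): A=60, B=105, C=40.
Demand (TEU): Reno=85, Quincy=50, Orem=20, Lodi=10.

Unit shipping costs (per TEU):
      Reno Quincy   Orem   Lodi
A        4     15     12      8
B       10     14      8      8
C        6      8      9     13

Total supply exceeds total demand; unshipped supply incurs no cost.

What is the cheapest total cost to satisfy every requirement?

One minimum-cost allocation:
  A→Reno: 60 × 4 = 240
  B→Reno: 25 × 10 = 250
  B→Quincy: 10 × 14 = 140
  B→Orem: 20 × 8 = 160
  B→Lodi: 10 × 8 = 80
  C→Quincy: 40 × 8 = 320
Total = 240 + 250 + 140 + 160 + 80 + 320 = 1190.
(Supply check: A ships 60; B ships 65; C ships 40.)

1190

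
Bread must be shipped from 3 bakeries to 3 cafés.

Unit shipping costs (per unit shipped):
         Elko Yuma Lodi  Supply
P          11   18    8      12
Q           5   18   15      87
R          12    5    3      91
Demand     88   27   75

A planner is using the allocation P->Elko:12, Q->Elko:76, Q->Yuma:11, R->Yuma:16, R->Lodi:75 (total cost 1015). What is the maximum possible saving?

Current plan cost = 12·11 + 76·5 + 11·18 + 16·5 + 75·3 = 1015.
Optimal plan:
  P->Elko: 1 × 11 = 11
  P->Lodi: 11 × 8 = 88
  Q->Elko: 87 × 5 = 435
  R->Yuma: 27 × 5 = 135
  R->Lodi: 64 × 3 = 192
Optimal cost = 861.
Saving = 1015 − 861 = 154.

154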